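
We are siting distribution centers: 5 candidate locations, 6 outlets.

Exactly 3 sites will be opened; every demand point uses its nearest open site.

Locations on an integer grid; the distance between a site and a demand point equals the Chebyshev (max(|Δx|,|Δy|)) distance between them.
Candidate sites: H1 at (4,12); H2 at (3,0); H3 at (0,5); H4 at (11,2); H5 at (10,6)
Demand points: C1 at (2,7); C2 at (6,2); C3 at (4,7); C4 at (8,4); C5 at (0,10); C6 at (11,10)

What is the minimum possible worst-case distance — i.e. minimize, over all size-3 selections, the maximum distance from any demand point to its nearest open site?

4

Open {H1, H3, H5}.
  Farthest demand point is C2 at distance 4 (to H5); all others are ≤ 4.
With {H1, H2, H5} the worst case is 5.
With {H1, H4, H5} the worst case is 5.
No size-3 selection achieves below 4.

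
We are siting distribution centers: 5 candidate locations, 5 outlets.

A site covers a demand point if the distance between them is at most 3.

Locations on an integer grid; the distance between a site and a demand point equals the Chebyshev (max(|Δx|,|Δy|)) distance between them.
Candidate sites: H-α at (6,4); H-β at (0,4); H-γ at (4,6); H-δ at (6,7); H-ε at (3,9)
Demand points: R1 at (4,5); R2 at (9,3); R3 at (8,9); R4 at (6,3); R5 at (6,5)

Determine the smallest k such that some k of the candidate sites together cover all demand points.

2

Coverage sets (demand points within 3 of each site):
  H-α: {R1, R2, R4, R5}
  H-β: {}
  H-γ: {R1, R4, R5}
  H-δ: {R1, R3, R5}
  H-ε: {}
No single site covers all 5 demand points.
But {H-α, H-δ} covers everything, so the minimum is 2.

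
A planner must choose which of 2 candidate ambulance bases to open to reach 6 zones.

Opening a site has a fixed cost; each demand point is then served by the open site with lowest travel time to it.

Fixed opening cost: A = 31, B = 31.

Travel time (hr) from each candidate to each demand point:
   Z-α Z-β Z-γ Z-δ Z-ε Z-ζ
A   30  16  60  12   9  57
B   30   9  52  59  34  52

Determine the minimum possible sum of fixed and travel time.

215

Open {A}: assign each demand point to its cheapest open site.
  Z-α→A 30, Z-β→A 16, Z-γ→A 60, Z-δ→A 12, Z-ε→A 9, Z-ζ→A 57
  travel time 184, fixed 31 → total 215.
Compare {A, B}: travel time 164 + fixed 62 = 226.
Compare {B}: travel time 236 + fixed 31 = 267.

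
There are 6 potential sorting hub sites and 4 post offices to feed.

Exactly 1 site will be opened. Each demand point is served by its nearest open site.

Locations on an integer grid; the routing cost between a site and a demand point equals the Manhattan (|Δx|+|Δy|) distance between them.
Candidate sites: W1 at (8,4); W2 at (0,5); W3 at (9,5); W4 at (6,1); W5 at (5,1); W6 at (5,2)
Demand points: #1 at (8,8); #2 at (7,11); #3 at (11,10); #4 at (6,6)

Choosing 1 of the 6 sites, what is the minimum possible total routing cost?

Open {W3}.
  #1→W3 4, #2→W3 8, #3→W3 7, #4→W3 4  ⇒ total 23.
Compare {W1}: total 25.
Compare {W4}: total 39.
No size-1 selection does better; minimum is 23.

23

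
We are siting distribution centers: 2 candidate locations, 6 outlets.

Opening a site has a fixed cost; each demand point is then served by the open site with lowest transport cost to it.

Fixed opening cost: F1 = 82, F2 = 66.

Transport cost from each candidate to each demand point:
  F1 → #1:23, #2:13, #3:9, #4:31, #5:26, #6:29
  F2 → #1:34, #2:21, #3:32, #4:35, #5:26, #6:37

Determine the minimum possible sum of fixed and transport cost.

Open {F1}: assign each demand point to its cheapest open site.
  #1→F1 23, #2→F1 13, #3→F1 9, #4→F1 31, #5→F1 26, #6→F1 29
  transport cost 131, fixed 82 → total 213.
Compare {F2}: transport cost 185 + fixed 66 = 251.
Compare {F1, F2}: transport cost 131 + fixed 148 = 279.

213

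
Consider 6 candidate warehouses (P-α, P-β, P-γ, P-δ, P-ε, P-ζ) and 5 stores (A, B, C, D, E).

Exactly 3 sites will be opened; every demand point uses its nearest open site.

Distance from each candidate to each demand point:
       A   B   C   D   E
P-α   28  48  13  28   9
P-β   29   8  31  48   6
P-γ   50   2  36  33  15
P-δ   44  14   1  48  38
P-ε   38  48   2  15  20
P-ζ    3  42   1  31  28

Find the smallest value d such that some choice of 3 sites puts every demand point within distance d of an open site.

Open {P-β, P-ε, P-ζ}.
  Farthest demand point is D at distance 15 (to P-ε); all others are ≤ 15.
With {P-γ, P-ε, P-ζ} the worst case is 15.
With {P-δ, P-ε, P-ζ} the worst case is 20.
No size-3 selection achieves below 15.

15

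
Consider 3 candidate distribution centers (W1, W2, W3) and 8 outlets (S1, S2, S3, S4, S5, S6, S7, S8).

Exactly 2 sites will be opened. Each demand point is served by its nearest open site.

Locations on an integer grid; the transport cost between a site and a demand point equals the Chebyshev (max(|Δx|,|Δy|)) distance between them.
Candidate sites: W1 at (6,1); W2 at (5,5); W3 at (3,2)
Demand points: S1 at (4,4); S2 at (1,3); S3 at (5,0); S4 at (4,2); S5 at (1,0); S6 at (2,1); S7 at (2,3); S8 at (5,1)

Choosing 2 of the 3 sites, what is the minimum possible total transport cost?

Open {W1, W3}.
  S1→W3 2, S2→W3 2, S3→W1 1, S4→W3 1, S5→W3 2, S6→W3 1, S7→W3 1, S8→W1 1  ⇒ total 11.
Compare {W2, W3}: total 12.
Compare {W1, W2}: total 21.

11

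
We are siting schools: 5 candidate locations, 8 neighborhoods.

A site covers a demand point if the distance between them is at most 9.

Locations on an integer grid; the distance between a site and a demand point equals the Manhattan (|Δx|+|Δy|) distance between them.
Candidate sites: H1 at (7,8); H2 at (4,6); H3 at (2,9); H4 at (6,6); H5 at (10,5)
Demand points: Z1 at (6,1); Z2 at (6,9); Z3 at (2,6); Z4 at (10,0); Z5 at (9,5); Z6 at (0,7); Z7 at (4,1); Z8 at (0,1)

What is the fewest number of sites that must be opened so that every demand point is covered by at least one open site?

Coverage sets (demand points within 9 of each site):
  H1: {Z1, Z2, Z3, Z5, Z6}
  H2: {Z1, Z2, Z3, Z5, Z6, Z7, Z8}
  H3: {Z2, Z3, Z6}
  H4: {Z1, Z2, Z3, Z5, Z6, Z7}
  H5: {Z1, Z2, Z3, Z4, Z5}
No single site covers all 8 demand points.
But {H2, H5} covers everything, so the minimum is 2.

2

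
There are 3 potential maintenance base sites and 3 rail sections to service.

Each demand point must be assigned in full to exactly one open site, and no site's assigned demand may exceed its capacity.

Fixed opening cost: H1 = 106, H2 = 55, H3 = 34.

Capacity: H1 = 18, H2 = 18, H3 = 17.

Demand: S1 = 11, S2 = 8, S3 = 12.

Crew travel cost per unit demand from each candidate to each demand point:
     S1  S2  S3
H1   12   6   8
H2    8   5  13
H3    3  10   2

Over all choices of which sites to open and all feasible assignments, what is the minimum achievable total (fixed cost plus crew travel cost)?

Open {H1, H2, H3}; cheapest assignment that respects the capacities:
  H1 (cap 18, load 8): S2 — cost 8×6 = 48
  H2 (cap 18, load 11): S1 — cost 11×8 = 88
  H3 (cap 17, load 12): S3 — cost 12×2 = 24
  Shipping 160, fixed 195 → total 355.
  Any other capacity-feasible assignment to {H1, H2, H3} ships for at least 160.
Total demand is 31; every other set of sites either has combined capacity below 31 or cannot fit the demands without splitting one across sites, so {H1, H2, H3} is the only feasible choice of open sites. Minimum: 355.

355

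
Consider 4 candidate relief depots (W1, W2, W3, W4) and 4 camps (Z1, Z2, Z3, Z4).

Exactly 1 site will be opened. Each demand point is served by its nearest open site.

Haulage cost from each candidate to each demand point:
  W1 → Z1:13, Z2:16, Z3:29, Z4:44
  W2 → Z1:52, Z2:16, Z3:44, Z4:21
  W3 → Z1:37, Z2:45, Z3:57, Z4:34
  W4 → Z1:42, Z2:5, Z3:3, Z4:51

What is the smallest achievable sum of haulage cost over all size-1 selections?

101

Open {W4}.
  Z1→W4 42, Z2→W4 5, Z3→W4 3, Z4→W4 51  ⇒ total 101.
Compare {W1}: total 102.
Compare {W2}: total 133.
No size-1 selection does better; minimum is 101.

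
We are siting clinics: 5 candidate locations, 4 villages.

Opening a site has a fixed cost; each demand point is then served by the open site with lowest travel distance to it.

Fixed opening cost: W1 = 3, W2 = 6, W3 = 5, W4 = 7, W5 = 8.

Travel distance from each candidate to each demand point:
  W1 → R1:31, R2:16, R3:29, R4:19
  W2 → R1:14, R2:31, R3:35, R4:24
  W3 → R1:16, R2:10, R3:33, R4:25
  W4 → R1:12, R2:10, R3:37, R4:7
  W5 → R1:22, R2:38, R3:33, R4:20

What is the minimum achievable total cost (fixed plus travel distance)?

68

Open {W1, W4}: assign each demand point to its cheapest open site.
  R1→W4 12, R2→W4 10, R3→W1 29, R4→W4 7
  travel distance 58, fixed 10 → total 68.
Compare {W4}: travel distance 66 + fixed 7 = 73.
Compare {W1, W3, W4}: travel distance 58 + fixed 15 = 73.
Compare {W3, W4}: travel distance 62 + fixed 12 = 74.
All other subsets cost ≥ 73. Minimum total cost: 68.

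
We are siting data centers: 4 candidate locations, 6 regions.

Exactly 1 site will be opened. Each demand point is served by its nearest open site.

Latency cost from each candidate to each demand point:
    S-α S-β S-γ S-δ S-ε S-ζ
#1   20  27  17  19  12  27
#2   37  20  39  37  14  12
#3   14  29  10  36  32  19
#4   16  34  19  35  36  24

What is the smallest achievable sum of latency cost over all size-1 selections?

122

Open {#1}.
  S-α→#1 20, S-β→#1 27, S-γ→#1 17, S-δ→#1 19, S-ε→#1 12, S-ζ→#1 27  ⇒ total 122.
Compare {#3}: total 140.
Compare {#2}: total 159.
No size-1 selection does better; minimum is 122.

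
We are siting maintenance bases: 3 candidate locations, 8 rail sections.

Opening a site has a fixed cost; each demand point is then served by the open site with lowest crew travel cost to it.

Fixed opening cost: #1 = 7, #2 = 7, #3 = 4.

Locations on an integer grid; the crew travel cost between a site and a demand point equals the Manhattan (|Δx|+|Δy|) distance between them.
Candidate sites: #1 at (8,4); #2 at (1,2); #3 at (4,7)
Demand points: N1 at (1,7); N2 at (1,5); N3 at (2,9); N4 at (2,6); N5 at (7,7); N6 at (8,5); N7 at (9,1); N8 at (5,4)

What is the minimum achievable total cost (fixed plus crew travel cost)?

Open {#1, #3}: assign each demand point to its cheapest open site.
  N1→#3 3, N2→#3 5, N3→#3 4, N4→#3 3, N5→#3 3, N6→#1 1, N7→#1 4, N8→#1 3
  crew travel cost 26, fixed 11 → total 37.
Compare {#1, #2, #3}: crew travel cost 24 + fixed 18 = 42.
Compare {#3}: crew travel cost 39 + fixed 4 = 43.
Compare {#2, #3}: crew travel cost 35 + fixed 11 = 46.
All other subsets cost ≥ 42. Minimum total cost: 37.

37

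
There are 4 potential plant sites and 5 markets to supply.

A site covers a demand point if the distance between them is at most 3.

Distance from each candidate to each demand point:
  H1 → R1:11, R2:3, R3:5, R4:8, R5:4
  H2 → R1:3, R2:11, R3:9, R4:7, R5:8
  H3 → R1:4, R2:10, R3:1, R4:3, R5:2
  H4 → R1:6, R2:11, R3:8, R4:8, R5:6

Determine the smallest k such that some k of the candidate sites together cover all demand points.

3

Coverage sets (demand points within 3 of each site):
  H1: {R2}
  H2: {R1}
  H3: {R3, R4, R5}
  H4: {}
No 2 sites suffice: every size-2 union leaves at least one demand point uncovered.
But {H1, H2, H3} covers everything, so the minimum is 3.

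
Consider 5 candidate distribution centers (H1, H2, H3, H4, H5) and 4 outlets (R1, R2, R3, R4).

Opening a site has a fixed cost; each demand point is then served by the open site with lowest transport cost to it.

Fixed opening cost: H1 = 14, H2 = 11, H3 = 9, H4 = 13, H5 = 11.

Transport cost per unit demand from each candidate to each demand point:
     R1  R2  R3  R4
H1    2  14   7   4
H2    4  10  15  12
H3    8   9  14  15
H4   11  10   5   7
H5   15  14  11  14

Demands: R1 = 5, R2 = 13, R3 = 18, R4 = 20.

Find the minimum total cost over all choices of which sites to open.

Open {H1, H3, H4}: assign each demand point to its cheapest open site.
  R1→H1 5×2=10, R2→H3 13×9=117, R3→H4 18×5=90, R4→H1 20×4=80
  transport cost 297, fixed 36 → total 333.
Compare {H1, H4}: transport cost 310 + fixed 27 = 337.
Compare {H1, H2, H3, H4}: transport cost 297 + fixed 47 = 344.
Compare {H1, H3, H4, H5}: transport cost 297 + fixed 47 = 344.
All other subsets cost ≥ 337. Minimum total cost: 333.

333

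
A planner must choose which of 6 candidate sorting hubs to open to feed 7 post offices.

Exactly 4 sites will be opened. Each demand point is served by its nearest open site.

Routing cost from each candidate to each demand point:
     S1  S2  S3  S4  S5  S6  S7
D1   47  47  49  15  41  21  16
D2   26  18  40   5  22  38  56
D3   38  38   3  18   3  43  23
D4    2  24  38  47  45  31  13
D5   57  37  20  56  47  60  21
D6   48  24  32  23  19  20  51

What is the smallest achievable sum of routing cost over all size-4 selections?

64

Open {D2, D3, D4, D6}.
  S1→D4 2, S2→D2 18, S3→D3 3, S4→D2 5, S5→D3 3, S6→D6 20, S7→D4 13  ⇒ total 64.
Compare {D1, D2, D3, D4}: total 65.
Compare {D2, D3, D4, D5}: total 75.
No size-4 selection does better; minimum is 64.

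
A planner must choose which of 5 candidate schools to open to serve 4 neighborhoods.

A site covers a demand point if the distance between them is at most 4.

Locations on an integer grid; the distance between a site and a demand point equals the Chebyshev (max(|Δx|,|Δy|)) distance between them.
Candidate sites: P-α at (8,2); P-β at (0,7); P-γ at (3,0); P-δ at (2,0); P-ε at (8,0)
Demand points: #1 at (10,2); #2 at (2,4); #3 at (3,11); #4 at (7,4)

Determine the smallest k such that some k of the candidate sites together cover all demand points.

2

Coverage sets (demand points within 4 of each site):
  P-α: {#1, #4}
  P-β: {#2, #3}
  P-γ: {#2, #4}
  P-δ: {#2}
  P-ε: {#1, #4}
No single site covers all 4 demand points.
But {P-α, P-β} covers everything, so the minimum is 2.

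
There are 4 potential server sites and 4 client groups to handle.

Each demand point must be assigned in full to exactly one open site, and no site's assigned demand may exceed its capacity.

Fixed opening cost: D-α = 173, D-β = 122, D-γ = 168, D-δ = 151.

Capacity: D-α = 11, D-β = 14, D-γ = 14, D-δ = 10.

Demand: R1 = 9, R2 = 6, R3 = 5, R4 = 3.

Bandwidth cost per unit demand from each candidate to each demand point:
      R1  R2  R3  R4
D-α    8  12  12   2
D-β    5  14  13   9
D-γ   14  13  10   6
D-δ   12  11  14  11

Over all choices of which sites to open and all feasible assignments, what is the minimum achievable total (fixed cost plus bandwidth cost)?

481

Open {D-β, D-γ}; cheapest assignment that respects the capacities:
  D-β (cap 14, load 9): R1 — cost 9×5 = 45
  D-γ (cap 14, load 14): R2, R3, R4 — cost 6×13 + 5×10 + 3×6 = 146
  Shipping 191, fixed 290 → total 481.
  Any other capacity-feasible assignment to {D-β, D-γ} ships for at least 191.
Compare {D-β, D-δ}: its best feasible assignment gives total 482.
Compare {D-α, D-β}: its best feasible assignment gives total 483.
Every other set of open sites that can feasibly serve all demand totals ≥ 482 even under its best assignment. Minimum: 481.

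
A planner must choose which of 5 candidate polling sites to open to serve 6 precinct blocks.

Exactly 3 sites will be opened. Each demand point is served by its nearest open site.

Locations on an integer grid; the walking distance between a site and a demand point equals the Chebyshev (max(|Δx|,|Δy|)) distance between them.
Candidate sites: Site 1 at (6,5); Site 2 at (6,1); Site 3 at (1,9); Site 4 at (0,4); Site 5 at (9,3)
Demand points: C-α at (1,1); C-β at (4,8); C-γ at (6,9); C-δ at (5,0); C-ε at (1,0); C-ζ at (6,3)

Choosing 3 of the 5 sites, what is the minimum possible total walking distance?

17

Open {Site 1, Site 2, Site 4}.
  C-α→Site 4 3, C-β→Site 1 3, C-γ→Site 1 4, C-δ→Site 2 1, C-ε→Site 4 4, C-ζ→Site 1 2  ⇒ total 17.
Compare {Site 2, Site 3, Site 4}: total 18.
Compare {Site 1, Site 2, Site 3}: total 20.
No size-3 selection does better; minimum is 17.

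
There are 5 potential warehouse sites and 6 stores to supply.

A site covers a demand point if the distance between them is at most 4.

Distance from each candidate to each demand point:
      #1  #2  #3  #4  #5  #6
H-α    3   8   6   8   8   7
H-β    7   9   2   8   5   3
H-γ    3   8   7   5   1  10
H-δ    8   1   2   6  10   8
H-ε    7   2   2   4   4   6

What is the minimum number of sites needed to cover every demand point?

Coverage sets (demand points within 4 of each site):
  H-α: {#1}
  H-β: {#3, #6}
  H-γ: {#1, #5}
  H-δ: {#2, #3}
  H-ε: {#2, #3, #4, #5}
No 2 sites suffice: every size-2 union leaves at least one demand point uncovered.
But {H-α, H-β, H-ε} covers everything, so the minimum is 3.

3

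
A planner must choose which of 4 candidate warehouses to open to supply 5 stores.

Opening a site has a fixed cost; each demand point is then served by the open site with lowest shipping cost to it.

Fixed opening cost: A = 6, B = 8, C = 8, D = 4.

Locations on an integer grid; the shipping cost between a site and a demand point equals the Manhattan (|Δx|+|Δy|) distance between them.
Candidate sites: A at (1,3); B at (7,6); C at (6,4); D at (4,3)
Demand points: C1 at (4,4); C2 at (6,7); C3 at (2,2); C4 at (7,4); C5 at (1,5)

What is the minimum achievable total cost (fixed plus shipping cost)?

23

Open {D}: assign each demand point to its cheapest open site.
  C1→D 1, C2→D 6, C3→D 3, C4→D 4, C5→D 5
  shipping cost 19, fixed 4 → total 23.
Compare {A, C}: shipping cost 10 + fixed 14 = 24.
Compare {A, D}: shipping cost 15 + fixed 10 = 25.
Compare {B, D}: shipping cost 13 + fixed 12 = 25.
All other subsets cost ≥ 24. Minimum total cost: 23.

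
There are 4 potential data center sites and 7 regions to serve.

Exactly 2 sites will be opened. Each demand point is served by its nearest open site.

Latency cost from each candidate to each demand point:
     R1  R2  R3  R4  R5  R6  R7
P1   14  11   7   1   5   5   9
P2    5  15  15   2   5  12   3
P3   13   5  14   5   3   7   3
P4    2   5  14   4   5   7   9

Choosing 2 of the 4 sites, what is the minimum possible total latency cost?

34

Open {P1, P4}.
  R1→P4 2, R2→P4 5, R3→P1 7, R4→P1 1, R5→P1 5, R6→P1 5, R7→P1 9  ⇒ total 34.
Compare {P1, P2}: total 37.
Compare {P1, P3}: total 37.
No size-2 selection does better; minimum is 34.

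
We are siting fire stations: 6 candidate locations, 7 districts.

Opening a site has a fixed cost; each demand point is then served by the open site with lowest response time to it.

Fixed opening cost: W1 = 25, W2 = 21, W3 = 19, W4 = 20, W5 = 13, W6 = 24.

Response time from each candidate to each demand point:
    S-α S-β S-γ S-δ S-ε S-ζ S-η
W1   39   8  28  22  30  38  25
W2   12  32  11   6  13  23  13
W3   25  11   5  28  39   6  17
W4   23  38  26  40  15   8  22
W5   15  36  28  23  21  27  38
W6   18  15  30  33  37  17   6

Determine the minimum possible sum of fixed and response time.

106

Open {W2, W3}: assign each demand point to its cheapest open site.
  S-α→W2 12, S-β→W3 11, S-γ→W3 5, S-δ→W2 6, S-ε→W2 13, S-ζ→W3 6, S-η→W2 13
  response time 66, fixed 40 → total 106.
Compare {W2, W3, W5}: response time 66 + fixed 53 = 119.
Compare {W2, W3, W6}: response time 59 + fixed 64 = 123.
Compare {W2, W6}: response time 80 + fixed 45 = 125.
All other subsets cost ≥ 119. Minimum total cost: 106.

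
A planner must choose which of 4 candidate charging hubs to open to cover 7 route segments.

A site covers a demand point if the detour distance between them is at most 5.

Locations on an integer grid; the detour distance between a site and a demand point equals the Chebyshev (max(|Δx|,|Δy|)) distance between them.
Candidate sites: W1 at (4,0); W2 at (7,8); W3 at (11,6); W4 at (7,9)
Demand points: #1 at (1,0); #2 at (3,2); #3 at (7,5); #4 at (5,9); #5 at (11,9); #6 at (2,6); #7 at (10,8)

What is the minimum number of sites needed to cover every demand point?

2

Coverage sets (demand points within 5 of each site):
  W1: {#1, #2, #3}
  W2: {#3, #4, #5, #6, #7}
  W3: {#3, #5, #7}
  W4: {#3, #4, #5, #6, #7}
No single site covers all 7 demand points.
But {W1, W2} covers everything, so the minimum is 2.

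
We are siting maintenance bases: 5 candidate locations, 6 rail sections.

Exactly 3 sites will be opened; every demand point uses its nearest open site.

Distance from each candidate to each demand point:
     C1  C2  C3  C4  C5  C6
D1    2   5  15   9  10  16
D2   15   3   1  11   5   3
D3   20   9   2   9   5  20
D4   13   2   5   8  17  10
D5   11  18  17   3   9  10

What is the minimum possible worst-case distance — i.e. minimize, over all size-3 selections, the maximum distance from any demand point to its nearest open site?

5

Open {D1, D2, D5}.
  Farthest demand point is C5 at distance 5 (to D2); all others are ≤ 5.
With {D1, D2, D4} the worst case is 8.
With {D1, D2, D3} the worst case is 9.
No size-3 selection achieves below 5.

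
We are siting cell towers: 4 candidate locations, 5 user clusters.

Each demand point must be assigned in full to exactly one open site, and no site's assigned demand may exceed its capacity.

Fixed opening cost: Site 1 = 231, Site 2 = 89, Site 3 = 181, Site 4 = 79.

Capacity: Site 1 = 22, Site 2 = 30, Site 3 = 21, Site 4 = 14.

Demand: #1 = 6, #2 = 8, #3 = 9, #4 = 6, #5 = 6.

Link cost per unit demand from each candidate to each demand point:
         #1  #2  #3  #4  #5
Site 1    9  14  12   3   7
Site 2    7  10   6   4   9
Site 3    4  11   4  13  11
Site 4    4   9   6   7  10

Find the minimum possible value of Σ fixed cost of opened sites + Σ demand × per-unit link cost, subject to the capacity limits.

396

Open {Site 2, Site 4}; cheapest assignment that respects the capacities:
  Site 2 (cap 30, load 21): #3, #4, #5 — cost 9×6 + 6×4 + 6×9 = 132
  Site 4 (cap 14, load 14): #1, #2 — cost 6×4 + 8×9 = 96
  Shipping 228, fixed 168 → total 396.
  Any other capacity-feasible assignment to {Site 2, Site 4} ships for at least 228.
Compare {Site 2, Site 3}: its best feasible assignment gives total 488.
Compare {Site 3, Site 4}: its best feasible assignment gives total 500.
Every other set of open sites that can feasibly serve all demand totals ≥ 488 even under its best assignment. Minimum: 396.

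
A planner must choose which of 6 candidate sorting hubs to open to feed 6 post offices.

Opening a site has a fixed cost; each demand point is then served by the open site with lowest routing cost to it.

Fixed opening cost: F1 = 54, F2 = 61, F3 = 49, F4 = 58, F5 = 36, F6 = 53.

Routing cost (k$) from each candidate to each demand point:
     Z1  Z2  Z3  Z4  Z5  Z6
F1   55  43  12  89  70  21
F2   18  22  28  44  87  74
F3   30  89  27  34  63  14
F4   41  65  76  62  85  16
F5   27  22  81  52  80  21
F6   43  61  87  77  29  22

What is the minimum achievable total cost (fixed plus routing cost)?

272

Open {F3, F5}: assign each demand point to its cheapest open site.
  Z1→F5 27, Z2→F5 22, Z3→F3 27, Z4→F3 34, Z5→F3 63, Z6→F3 14
  routing cost 187, fixed 85 → total 272.
Compare {F2, F6}: routing cost 163 + fixed 114 = 277.
Compare {F2, F3}: routing cost 178 + fixed 110 = 288.
Compare {F3, F5, F6}: routing cost 153 + fixed 138 = 291.
All other subsets cost ≥ 277. Minimum total cost: 272.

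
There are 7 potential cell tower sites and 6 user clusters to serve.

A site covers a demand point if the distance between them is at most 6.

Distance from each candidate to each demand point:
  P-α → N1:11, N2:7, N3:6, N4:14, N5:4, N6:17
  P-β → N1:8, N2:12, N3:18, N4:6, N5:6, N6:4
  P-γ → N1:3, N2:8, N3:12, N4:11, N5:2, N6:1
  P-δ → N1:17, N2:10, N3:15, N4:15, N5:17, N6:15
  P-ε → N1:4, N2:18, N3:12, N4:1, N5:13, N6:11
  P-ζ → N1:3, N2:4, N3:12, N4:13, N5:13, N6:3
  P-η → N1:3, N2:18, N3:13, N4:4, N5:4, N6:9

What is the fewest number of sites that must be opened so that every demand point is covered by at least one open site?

Coverage sets (demand points within 6 of each site):
  P-α: {N3, N5}
  P-β: {N4, N5, N6}
  P-γ: {N1, N5, N6}
  P-δ: {}
  P-ε: {N1, N4}
  P-ζ: {N1, N2, N6}
  P-η: {N1, N4, N5}
No 2 sites suffice: every size-2 union leaves at least one demand point uncovered.
But {P-α, P-β, P-ζ} covers everything, so the minimum is 3.

3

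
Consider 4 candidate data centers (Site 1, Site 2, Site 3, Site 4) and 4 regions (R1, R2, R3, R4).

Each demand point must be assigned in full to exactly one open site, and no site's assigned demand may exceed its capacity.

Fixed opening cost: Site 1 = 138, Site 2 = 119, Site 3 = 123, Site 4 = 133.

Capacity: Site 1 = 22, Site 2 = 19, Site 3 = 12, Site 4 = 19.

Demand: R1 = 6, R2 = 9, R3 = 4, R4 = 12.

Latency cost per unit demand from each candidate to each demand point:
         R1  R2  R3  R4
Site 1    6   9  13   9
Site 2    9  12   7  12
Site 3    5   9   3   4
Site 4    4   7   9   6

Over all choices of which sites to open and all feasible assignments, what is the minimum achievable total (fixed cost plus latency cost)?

427

Open {Site 3, Site 4}; cheapest assignment that respects the capacities:
  Site 3 (cap 12, load 12): R4 — cost 12×4 = 48
  Site 4 (cap 19, load 19): R1, R2, R3 — cost 6×4 + 9×7 + 4×9 = 123
  Shipping 171, fixed 256 → total 427.
  Any other capacity-feasible assignment to {Site 3, Site 4} ships for at least 171.
Compare {Site 1, Site 3}: its best feasible assignment gives total 478.
Compare {Site 2, Site 3}: its best feasible assignment gives total 480.
Every other set of open sites that can feasibly serve all demand totals ≥ 478 even under its best assignment. Minimum: 427.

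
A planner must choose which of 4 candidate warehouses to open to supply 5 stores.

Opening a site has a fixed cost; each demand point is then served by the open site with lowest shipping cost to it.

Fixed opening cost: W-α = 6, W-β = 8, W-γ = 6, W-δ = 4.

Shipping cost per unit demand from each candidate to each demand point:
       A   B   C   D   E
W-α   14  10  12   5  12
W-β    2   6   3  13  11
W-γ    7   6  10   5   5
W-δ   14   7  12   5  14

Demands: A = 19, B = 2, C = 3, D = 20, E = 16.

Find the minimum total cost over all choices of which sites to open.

Open {W-β, W-γ}: assign each demand point to its cheapest open site.
  A→W-β 19×2=38, B→W-β 2×6=12, C→W-β 3×3=9, D→W-γ 20×5=100, E→W-γ 16×5=80
  shipping cost 239, fixed 14 → total 253.
Compare {W-β, W-γ, W-δ}: shipping cost 239 + fixed 18 = 257.
Compare {W-α, W-β, W-γ}: shipping cost 239 + fixed 20 = 259.
Compare {W-α, W-β, W-γ, W-δ}: shipping cost 239 + fixed 24 = 263.
All other subsets cost ≥ 257. Minimum total cost: 253.

253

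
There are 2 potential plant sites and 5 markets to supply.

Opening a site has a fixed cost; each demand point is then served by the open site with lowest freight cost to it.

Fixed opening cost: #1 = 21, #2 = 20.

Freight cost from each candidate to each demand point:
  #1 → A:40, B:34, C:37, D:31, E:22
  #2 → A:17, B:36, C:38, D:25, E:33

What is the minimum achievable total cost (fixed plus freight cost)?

169

Open {#2}: assign each demand point to its cheapest open site.
  A→#2 17, B→#2 36, C→#2 38, D→#2 25, E→#2 33
  freight cost 149, fixed 20 → total 169.
Compare {#1, #2}: freight cost 135 + fixed 41 = 176.
Compare {#1}: freight cost 164 + fixed 21 = 185.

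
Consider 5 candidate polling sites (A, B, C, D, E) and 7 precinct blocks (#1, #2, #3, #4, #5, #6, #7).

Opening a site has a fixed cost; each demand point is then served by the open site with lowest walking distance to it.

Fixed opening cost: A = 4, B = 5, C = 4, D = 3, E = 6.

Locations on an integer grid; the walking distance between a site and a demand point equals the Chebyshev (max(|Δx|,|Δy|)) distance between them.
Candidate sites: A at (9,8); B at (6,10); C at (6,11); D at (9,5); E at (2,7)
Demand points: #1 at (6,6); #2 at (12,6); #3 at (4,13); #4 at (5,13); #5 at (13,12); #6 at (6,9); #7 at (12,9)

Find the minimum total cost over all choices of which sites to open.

Open {A, C}: assign each demand point to its cheapest open site.
  #1→A 3, #2→A 3, #3→C 2, #4→C 2, #5→A 4, #6→C 2, #7→A 3
  walking distance 19, fixed 8 → total 27.
Compare {A, B}: walking distance 20 + fixed 9 = 29.
Compare {A}: walking distance 26 + fixed 4 = 30.
Compare {C, D}: walking distance 23 + fixed 7 = 30.
All other subsets cost ≥ 29. Minimum total cost: 27.

27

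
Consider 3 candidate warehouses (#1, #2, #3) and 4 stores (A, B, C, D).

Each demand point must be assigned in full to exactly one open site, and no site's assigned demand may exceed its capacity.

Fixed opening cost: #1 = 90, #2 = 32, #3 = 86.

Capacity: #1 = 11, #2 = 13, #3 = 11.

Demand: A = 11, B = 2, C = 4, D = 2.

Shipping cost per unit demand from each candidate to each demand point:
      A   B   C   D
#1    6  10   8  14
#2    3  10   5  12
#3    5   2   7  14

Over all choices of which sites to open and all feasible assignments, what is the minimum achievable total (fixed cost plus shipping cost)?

Open {#2, #3}; cheapest assignment that respects the capacities:
  #2 (cap 13, load 13): A, D — cost 11×3 + 2×12 = 57
  #3 (cap 11, load 6): B, C — cost 2×2 + 4×7 = 32
  Shipping 89, fixed 118 → total 207.
  Any other capacity-feasible assignment to {#2, #3} ships for at least 89.
Compare {#1, #2}: its best feasible assignment gives total 231.
Compare {#1, #2, #3}: its best feasible assignment gives total 297.
Every other set of open sites that can feasibly serve all demand totals ≥ 231 even under its best assignment. Minimum: 207.

207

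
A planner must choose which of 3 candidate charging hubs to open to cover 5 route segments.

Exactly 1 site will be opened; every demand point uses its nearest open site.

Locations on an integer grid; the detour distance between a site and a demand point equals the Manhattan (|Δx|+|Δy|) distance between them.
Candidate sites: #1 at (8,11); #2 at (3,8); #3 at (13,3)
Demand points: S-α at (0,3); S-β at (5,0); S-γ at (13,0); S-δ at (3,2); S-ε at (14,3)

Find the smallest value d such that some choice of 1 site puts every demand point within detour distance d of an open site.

Open {#3}.
  Farthest demand point is S-α at detour distance 13 (to #3); all others are ≤ 13.
With {#1} the worst case is 16.
With {#2} the worst case is 18.
No size-1 selection achieves below 13.

13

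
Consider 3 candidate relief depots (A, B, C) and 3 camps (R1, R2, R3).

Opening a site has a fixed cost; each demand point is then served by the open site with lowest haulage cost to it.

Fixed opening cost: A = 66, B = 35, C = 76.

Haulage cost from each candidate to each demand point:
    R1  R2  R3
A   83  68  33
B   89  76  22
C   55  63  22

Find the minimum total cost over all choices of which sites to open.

Open {C}: assign each demand point to its cheapest open site.
  R1→C 55, R2→C 63, R3→C 22
  haulage cost 140, fixed 76 → total 216.
Compare {B}: haulage cost 187 + fixed 35 = 222.
Compare {A}: haulage cost 184 + fixed 66 = 250.
Compare {B, C}: haulage cost 140 + fixed 111 = 251.
All other subsets cost ≥ 222. Minimum total cost: 216.

216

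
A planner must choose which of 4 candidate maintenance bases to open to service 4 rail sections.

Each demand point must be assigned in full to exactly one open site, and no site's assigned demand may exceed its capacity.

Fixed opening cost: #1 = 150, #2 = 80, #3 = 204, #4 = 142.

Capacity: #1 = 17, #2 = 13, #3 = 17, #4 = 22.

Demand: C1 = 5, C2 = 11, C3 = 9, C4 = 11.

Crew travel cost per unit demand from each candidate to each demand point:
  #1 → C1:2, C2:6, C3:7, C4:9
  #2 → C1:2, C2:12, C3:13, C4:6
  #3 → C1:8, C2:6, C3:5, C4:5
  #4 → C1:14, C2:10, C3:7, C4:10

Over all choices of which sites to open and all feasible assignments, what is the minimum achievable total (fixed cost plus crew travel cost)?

541

Open {#1, #4}; cheapest assignment that respects the capacities:
  #1 (cap 17, load 16): C1, C2 — cost 5×2 + 11×6 = 76
  #4 (cap 22, load 20): C3, C4 — cost 9×7 + 11×10 = 173
  Shipping 249, fixed 292 → total 541.
  Any other capacity-feasible assignment to {#1, #4} ships for at least 249.
Compare {#1, #2, #4}: its best feasible assignment gives total 577.
Compare {#3, #4}: its best feasible assignment gives total 614.
Every other set of open sites that can feasibly serve all demand totals ≥ 577 even under its best assignment. Minimum: 541.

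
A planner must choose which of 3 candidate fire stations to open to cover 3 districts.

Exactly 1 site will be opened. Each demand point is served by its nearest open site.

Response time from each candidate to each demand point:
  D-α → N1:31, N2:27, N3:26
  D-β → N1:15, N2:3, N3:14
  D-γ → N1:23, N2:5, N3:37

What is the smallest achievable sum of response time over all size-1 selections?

Open {D-β}.
  N1→D-β 15, N2→D-β 3, N3→D-β 14  ⇒ total 32.
Compare {D-γ}: total 65.
Compare {D-α}: total 84.

32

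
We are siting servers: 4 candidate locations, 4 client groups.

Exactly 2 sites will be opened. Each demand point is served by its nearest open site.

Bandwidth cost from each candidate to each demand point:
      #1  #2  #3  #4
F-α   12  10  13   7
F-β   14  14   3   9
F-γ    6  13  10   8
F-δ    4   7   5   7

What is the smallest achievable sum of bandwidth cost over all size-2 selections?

Open {F-β, F-δ}.
  #1→F-δ 4, #2→F-δ 7, #3→F-β 3, #4→F-δ 7  ⇒ total 21.
Compare {F-α, F-δ}: total 23.
Compare {F-γ, F-δ}: total 23.
No size-2 selection does better; minimum is 21.

21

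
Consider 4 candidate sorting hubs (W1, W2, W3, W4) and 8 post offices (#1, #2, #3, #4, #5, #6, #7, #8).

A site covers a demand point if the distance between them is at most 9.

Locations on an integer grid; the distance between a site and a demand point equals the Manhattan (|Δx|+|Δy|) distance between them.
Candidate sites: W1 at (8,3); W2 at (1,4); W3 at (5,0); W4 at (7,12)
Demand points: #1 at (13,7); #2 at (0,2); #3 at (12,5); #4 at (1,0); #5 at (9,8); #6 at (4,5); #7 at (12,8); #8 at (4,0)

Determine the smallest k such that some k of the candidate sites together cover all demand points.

2

Coverage sets (demand points within 9 of each site):
  W1: {#1, #2, #3, #5, #6, #7, #8}
  W2: {#2, #4, #6, #8}
  W3: {#2, #4, #6, #8}
  W4: {#5, #7}
No single site covers all 8 demand points.
But {W1, W2} covers everything, so the minimum is 2.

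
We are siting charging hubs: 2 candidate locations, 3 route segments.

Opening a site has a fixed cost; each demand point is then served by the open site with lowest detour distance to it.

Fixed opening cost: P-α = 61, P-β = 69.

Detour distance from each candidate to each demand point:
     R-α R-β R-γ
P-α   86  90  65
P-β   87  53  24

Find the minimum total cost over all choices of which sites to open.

Open {P-β}: assign each demand point to its cheapest open site.
  R-α→P-β 87, R-β→P-β 53, R-γ→P-β 24
  detour distance 164, fixed 69 → total 233.
Compare {P-α, P-β}: detour distance 163 + fixed 130 = 293.
Compare {P-α}: detour distance 241 + fixed 61 = 302.

233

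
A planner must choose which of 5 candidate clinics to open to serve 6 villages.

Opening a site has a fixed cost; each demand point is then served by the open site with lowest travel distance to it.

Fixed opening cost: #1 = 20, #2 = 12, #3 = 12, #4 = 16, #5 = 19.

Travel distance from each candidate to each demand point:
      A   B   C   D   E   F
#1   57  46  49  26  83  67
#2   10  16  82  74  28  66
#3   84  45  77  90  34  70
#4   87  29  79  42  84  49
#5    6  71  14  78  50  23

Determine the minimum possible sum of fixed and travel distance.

Open {#1, #2, #5}: assign each demand point to its cheapest open site.
  A→#5 6, B→#2 16, C→#5 14, D→#1 26, E→#2 28, F→#5 23
  travel distance 113, fixed 51 → total 164.
Compare {#2, #4, #5}: travel distance 129 + fixed 47 = 176.
Compare {#1, #2, #3, #5}: travel distance 113 + fixed 63 = 176.
Compare {#1, #2, #4, #5}: travel distance 113 + fixed 67 = 180.
All other subsets cost ≥ 176. Minimum total cost: 164.

164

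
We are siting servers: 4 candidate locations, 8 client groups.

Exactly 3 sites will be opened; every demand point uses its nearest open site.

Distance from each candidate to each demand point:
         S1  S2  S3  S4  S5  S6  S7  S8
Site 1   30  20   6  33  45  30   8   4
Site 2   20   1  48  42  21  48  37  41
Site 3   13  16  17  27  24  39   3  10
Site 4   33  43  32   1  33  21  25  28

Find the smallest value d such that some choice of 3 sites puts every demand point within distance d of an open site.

Open {Site 1, Site 2, Site 4}.
  Farthest demand point is S5 at distance 21 (to Site 2); all others are ≤ 21.
With {Site 2, Site 3, Site 4} the worst case is 21.
With {Site 1, Site 3, Site 4} the worst case is 24.
No size-3 selection achieves below 21.

21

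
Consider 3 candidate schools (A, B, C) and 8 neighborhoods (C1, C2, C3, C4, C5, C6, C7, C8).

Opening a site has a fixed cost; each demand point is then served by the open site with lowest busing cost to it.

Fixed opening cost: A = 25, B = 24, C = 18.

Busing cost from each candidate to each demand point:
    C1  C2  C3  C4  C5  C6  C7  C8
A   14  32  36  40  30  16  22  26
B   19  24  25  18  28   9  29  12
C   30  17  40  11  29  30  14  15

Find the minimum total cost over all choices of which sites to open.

177

Open {B, C}: assign each demand point to its cheapest open site.
  C1→B 19, C2→C 17, C3→B 25, C4→C 11, C5→B 28, C6→B 9, C7→C 14, C8→B 12
  busing cost 135, fixed 42 → total 177.
Compare {B}: busing cost 164 + fixed 24 = 188.
Compare {A, C}: busing cost 152 + fixed 43 = 195.
Compare {A, B, C}: busing cost 130 + fixed 67 = 197.
All other subsets cost ≥ 188. Minimum total cost: 177.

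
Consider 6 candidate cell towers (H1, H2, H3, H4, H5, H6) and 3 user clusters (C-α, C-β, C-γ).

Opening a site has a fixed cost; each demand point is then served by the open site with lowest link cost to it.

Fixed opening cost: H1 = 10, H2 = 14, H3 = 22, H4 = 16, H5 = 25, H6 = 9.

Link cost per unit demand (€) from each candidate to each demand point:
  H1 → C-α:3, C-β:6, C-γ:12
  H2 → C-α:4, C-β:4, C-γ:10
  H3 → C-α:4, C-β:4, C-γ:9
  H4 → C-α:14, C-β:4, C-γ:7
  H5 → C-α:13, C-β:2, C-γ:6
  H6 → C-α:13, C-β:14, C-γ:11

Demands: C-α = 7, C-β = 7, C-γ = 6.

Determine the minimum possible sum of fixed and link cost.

106

Open {H1, H5}: assign each demand point to its cheapest open site.
  C-α→H1 7×3=21, C-β→H5 7×2=14, C-γ→H5 6×6=36
  link cost 71, fixed 35 → total 106.
Compare {H1, H5, H6}: link cost 71 + fixed 44 = 115.
Compare {H1, H4}: link cost 91 + fixed 26 = 117.
Compare {H2, H5}: link cost 78 + fixed 39 = 117.
All other subsets cost ≥ 115. Minimum total cost: 106.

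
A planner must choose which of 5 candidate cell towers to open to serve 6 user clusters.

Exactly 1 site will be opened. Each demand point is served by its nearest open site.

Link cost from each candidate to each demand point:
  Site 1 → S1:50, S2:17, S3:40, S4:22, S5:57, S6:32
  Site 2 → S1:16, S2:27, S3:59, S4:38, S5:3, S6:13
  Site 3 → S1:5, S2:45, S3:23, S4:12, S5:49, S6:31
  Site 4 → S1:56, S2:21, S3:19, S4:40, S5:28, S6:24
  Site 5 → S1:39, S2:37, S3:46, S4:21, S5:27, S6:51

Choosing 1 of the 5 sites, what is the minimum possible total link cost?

Open {Site 2}.
  S1→Site 2 16, S2→Site 2 27, S3→Site 2 59, S4→Site 2 38, S5→Site 2 3, S6→Site 2 13  ⇒ total 156.
Compare {Site 3}: total 165.
Compare {Site 4}: total 188.
No size-1 selection does better; minimum is 156.

156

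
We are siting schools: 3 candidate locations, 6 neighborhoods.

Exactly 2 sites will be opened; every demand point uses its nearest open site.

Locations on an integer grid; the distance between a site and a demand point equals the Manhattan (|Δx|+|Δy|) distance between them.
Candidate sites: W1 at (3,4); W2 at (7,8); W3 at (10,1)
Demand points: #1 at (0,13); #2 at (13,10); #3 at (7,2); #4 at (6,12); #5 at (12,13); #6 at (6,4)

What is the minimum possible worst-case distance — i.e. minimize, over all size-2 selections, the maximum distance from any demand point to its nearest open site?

Open {W1, W2}.
  Farthest demand point is #1 at distance 12 (to W1); all others are ≤ 12.
With {W2, W3} the worst case is 12.
With {W1, W3} the worst case is 14.
No size-2 selection achieves below 12.

12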